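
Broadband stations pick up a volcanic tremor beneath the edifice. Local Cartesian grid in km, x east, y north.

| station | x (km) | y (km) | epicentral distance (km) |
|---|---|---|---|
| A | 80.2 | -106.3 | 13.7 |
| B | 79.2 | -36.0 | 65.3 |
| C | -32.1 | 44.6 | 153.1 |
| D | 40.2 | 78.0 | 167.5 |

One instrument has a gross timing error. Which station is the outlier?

A

Solve using three stations at a time. Using B, C, D (subtract circle equations pairwise → linear system) gives (x, y) ≈ (41.8, -89.5).
Distances from that point to each station vs reported:
  A: calculated 41.9 vs reported 13.7 → residual 28.2 km
  B: calculated 65.3 vs reported 65.3 → residual 0.0 km
  C: calculated 153.1 vs reported 153.1 → residual 0.0 km
  D: calculated 167.5 vs reported 167.5 → residual 0.0 km
B, C, D are mutually consistent (residuals ≈ 0); A is off by 28.2 km.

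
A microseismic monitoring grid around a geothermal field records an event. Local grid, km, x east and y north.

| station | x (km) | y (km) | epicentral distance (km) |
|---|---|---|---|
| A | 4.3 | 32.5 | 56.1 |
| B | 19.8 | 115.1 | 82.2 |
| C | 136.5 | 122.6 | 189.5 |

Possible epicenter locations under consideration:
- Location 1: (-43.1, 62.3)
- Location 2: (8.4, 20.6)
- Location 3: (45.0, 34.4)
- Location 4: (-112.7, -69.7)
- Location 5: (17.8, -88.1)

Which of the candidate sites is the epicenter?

For each candidate, compare |candidate − station| to the reported distance:
Location 1: residuals A 0.1, B 0.1, C 0.0 → max 0.1 km
Location 2: residuals A 43.5, B 13.0, C 25.8 → max 43.5 km
Location 3: residuals A 15.4, B 2.3, C 62.4 → max 62.4 km
Location 4: residuals A 99.3, B 145.2, C 125.3 → max 145.2 km
Location 5: residuals A 65.3, B 121.0, C 52.3 → max 121.0 km
Only Location 1 has all residuals ≈ 0.

Location 1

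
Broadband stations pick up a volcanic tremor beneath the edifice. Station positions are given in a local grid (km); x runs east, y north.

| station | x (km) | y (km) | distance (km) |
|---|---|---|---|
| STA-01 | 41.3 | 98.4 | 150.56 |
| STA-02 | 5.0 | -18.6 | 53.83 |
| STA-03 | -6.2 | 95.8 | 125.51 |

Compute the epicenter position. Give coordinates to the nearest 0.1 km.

-48.7 km east, -22.3 km north

Circle about each station: (x − 41.3)² + (y − 98.4)² = 150.56²; (x − 5.0)² + (y + 18.6)² = 53.83²; (x + 6.2)² + (y − 95.8)² = 125.51².
Subtracting the STA-01 equation from the STA-02 and STA-03 equations removes the quadratic terms:
-72.6 x − 234.0 y = 8753.35
-95.0 x − 5.2 y = 4743.38
Solving the 2×2 system: x ≈ -48.7, y ≈ -22.3 km.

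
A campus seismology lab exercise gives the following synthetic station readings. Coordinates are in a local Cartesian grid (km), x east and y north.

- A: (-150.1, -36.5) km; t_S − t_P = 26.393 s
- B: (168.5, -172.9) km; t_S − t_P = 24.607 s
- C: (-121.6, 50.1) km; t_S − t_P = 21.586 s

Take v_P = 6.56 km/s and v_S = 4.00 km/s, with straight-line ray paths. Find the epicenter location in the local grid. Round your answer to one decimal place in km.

Distance from S−P lag: d = Δt · v_P v_S / (v_P − v_S) = Δt · (6.56·4.00)/(6.56−4.00) ≈ 10.2500·Δt.
So d_A = 270.53, d_B = 252.22, d_C = 221.26 km.
Circle about each station: (x + 150.1)² + (y + 36.5)² = 270.53²; (x − 168.5)² + (y + 172.9)² = 252.22²; (x + 121.6)² + (y − 50.1)² = 221.26².
Subtracting the A equation from the B and C equations removes the quadratic terms:
637.2 x − 272.8 y = 43995.95
57.0 x + 173.2 y = 17664.80
Solving the 2×2 system: x ≈ 98.8, y ≈ 69.5 km.

x ≈ 98.8 km, y ≈ 69.5 km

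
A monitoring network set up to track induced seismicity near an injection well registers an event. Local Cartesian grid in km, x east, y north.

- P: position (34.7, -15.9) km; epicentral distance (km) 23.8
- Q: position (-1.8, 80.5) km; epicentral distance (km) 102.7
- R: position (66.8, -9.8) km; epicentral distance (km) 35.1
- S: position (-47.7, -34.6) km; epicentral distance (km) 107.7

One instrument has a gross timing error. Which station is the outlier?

R

Solve using three stations at a time. Using P, Q, S (subtract circle equations pairwise → linear system) gives (x, y) ≈ (55.8, -4.6).
Distances from that point to each station vs reported:
  P: calculated 23.9 vs reported 23.8 → residual 0.1 km
  Q: calculated 102.7 vs reported 102.7 → residual 0.0 km
  R: calculated 12.2 vs reported 35.1 → residual 22.9 km
  S: calculated 107.7 vs reported 107.7 → residual 0.0 km
P, Q, S are mutually consistent (residuals ≈ 0); R is off by 22.9 km.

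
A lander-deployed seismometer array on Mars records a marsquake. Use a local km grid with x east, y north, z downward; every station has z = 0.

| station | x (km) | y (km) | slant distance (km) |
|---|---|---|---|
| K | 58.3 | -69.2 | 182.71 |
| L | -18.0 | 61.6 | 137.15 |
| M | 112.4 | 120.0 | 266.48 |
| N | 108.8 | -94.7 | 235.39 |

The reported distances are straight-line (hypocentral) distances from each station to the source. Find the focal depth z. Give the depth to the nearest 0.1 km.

depth ≈ 69.7 km

Each station gives a sphere (x−x_i)² + (y−y_i)² + z² = d_i² (stations at z=0).
Subtracting the K sphere from L and M: z² cancels, leaving linear equations in x and y:
-152.6 x + 261.6 y = 10503.85
108.2 x + 378.4 y = -18782.42
Solving: x ≈ -103.292, y ≈ -20.101 km (keep extra digits for the depth step; rounded: -103.3, -20.1).
Then from the K sphere: z² = 182.71² − (x − 58.3)² − (y + 69.2)² with x = -103.292, y = -20.101, so z ≈ 69.716 ≈ 69.7 km.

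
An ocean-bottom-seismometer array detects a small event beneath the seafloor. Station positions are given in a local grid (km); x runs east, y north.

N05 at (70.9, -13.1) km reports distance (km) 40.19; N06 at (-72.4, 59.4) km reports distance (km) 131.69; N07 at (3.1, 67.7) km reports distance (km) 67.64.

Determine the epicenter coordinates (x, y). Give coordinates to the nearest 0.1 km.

x ≈ 54.3 km, y ≈ 23.5 km

Circle about each station: (x − 70.9)² + (y + 13.1)² = 40.19²; (x + 72.4)² + (y − 59.4)² = 131.69²; (x − 3.1)² + (y − 67.7)² = 67.64².
Subtracting the N05 equation from the N06 and N07 equations removes the quadratic terms:
-286.6 x + 145.0 y = -12155.32
-135.6 x + 161.6 y = -3565.45
Solving the 2×2 system: x ≈ 54.3, y ≈ 23.5 km.
Check against N05 (with the unrounded x, y): √((x − 70.9)²+(y + 13.1)²) = 40.19 ≈ 40.19 km. ✓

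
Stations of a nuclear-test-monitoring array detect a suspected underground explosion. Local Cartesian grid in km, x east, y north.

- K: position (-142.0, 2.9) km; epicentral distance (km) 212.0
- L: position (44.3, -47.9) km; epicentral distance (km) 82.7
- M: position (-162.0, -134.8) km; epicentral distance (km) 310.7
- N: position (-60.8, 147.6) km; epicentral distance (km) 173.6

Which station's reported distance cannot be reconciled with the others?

Solve using three stations at a time. Using K, L, N (subtract circle equations pairwise → linear system) gives (x, y) ≈ (68.1, 31.3).
Distances from that point to each station vs reported:
  K: calculated 212.0 vs reported 212.0 → residual 0.0 km
  L: calculated 82.7 vs reported 82.7 → residual 0.0 km
  M: calculated 283.8 vs reported 310.7 → residual 26.9 km
  N: calculated 173.6 vs reported 173.6 → residual 0.0 km
K, L, N are mutually consistent (residuals ≈ 0); M is off by 26.9 km.

M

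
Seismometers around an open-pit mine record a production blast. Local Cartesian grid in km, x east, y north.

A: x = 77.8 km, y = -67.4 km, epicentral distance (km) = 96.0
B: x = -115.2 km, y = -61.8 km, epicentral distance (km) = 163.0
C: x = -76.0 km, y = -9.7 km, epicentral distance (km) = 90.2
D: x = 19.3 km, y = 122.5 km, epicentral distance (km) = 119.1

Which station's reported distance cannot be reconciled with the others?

Solve using three stations at a time. Using A, C, D (subtract circle equations pairwise → linear system) gives (x, y) ≈ (13.2, 3.6).
Distances from that point to each station vs reported:
  A: calculated 96.0 vs reported 96.0 → residual 0.0 km
  B: calculated 144.1 vs reported 163.0 → residual 18.9 km
  C: calculated 90.2 vs reported 90.2 → residual 0.0 km
  D: calculated 119.1 vs reported 119.1 → residual 0.0 km
A, C, D are mutually consistent (residuals ≈ 0); B is off by 18.9 km.

B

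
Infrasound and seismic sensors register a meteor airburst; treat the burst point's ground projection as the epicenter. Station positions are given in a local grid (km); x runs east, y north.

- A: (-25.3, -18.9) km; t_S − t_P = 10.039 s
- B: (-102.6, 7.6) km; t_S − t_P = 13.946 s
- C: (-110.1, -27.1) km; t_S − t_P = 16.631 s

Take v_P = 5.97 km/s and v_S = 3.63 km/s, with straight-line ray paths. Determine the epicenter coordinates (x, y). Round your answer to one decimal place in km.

12.6 km east, 66.0 km north

Distance from S−P lag: d = Δt · v_P v_S / (v_P − v_S) = Δt · (5.97·3.63)/(5.97−3.63) ≈ 9.2612·Δt.
So d_A = 92.97, d_B = 129.16, d_C = 154.02 km.
Circle about each station: (x + 25.3)² + (y + 18.9)² = 92.97²; (x + 102.6)² + (y − 7.6)² = 129.16²; (x + 110.1)² + (y + 27.1)² = 154.02².
Subtracting the A equation from the B and C equations removes the quadratic terms:
-154.6 x + 53.0 y = 1548.34
-169.6 x − 16.4 y = -3219.62
Solving the 2×2 system: x ≈ 12.6, y ≈ 66.0 km.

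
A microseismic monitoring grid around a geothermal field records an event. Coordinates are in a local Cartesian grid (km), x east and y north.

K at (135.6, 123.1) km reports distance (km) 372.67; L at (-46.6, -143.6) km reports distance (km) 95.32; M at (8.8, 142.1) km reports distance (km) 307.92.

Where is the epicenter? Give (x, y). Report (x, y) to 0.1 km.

-140.5 km east, -127.2 km north

Circle about each station: (x − 135.6)² + (y − 123.1)² = 372.67²; (x + 46.6)² + (y + 143.6)² = 95.32²; (x − 8.8)² + (y − 142.1)² = 307.92².
Subtracting the K equation from the L and M equations removes the quadratic terms:
-364.4 x − 533.4 y = 119048.58
-253.6 x + 38.0 y = 30797.08
Solving the 2×2 system: x ≈ -140.5, y ≈ -127.2 km.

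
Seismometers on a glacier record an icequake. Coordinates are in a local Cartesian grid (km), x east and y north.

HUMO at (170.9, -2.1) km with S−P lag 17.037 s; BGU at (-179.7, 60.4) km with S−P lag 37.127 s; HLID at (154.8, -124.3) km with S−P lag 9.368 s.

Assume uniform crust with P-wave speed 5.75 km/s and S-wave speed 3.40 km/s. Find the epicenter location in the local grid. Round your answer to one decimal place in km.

x ≈ 78.3 km, y ≈ -109.4 km

Distance from S−P lag: d = Δt · v_P v_S / (v_P − v_S) = Δt · (5.75·3.40)/(5.75−3.40) ≈ 8.3191·Δt.
So d_HUMO = 141.73, d_BGU = 308.87, d_HLID = 77.93 km.
Circle about each station: (x − 170.9)² + (y + 2.1)² = 141.73²; (x + 179.7)² + (y − 60.4)² = 308.87²; (x − 154.8)² + (y + 124.3)² = 77.93².
Subtracting pairs of circle equations eliminates x²+y² and gives linear equations (the radical axes):
-701.2 x + 125.0 y = -68584.25
-32.2 x − 244.4 y = 24216.62
Solving the 2×2 system: x ≈ 78.3, y ≈ -109.4 km.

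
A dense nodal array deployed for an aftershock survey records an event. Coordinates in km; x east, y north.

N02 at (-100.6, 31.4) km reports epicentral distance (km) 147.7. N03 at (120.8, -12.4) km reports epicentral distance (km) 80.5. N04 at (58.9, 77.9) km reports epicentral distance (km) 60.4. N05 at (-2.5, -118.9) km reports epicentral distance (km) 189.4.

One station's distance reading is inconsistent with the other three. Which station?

N05

Solve using three stations at a time. Using N02, N03, N04 (subtract circle equations pairwise → linear system) gives (x, y) ≈ (46.6, 18.8).
Distances from that point to each station vs reported:
  N02: calculated 147.7 vs reported 147.7 → residual 0.0 km
  N03: calculated 80.5 vs reported 80.5 → residual 0.0 km
  N04: calculated 60.4 vs reported 60.4 → residual 0.0 km
  N05: calculated 146.1 vs reported 189.4 → residual 43.3 km
N02, N03, N04 are mutually consistent (residuals ≈ 0); N05 is off by 43.3 km.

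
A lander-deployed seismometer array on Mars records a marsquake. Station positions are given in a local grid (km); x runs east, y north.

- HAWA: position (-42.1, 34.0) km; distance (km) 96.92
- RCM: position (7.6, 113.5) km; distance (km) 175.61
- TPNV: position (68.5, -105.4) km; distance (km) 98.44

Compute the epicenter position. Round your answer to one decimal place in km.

-18.9 km east, -60.1 km north

Circle about each station: (x + 42.1)² + (y − 34.0)² = 96.92²; (x − 7.6)² + (y − 113.5)² = 175.61²; (x − 68.5)² + (y + 105.4)² = 98.44².
Subtracting the HAWA equation from the RCM and TPNV equations removes the quadratic terms:
99.4 x + 159.0 y = -11433.79
221.2 x − 278.8 y = 12576.05
Solving the 2×2 system: x ≈ -18.9, y ≈ -60.1 km.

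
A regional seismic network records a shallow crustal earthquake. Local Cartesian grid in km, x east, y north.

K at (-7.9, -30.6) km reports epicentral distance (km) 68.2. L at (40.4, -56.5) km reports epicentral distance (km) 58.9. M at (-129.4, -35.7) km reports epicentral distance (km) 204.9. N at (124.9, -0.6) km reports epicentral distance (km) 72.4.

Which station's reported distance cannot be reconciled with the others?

M

Solve using three stations at a time. Using K, L, N (subtract circle equations pairwise → linear system) gives (x, y) ≈ (52.5, 1.2).
Distances from that point to each station vs reported:
  K: calculated 68.2 vs reported 68.2 → residual 0.0 km
  L: calculated 58.9 vs reported 58.9 → residual 0.0 km
  M: calculated 185.6 vs reported 204.9 → residual 19.3 km
  N: calculated 72.4 vs reported 72.4 → residual 0.0 km
K, L, N are mutually consistent (residuals ≈ 0); M is off by 19.3 km.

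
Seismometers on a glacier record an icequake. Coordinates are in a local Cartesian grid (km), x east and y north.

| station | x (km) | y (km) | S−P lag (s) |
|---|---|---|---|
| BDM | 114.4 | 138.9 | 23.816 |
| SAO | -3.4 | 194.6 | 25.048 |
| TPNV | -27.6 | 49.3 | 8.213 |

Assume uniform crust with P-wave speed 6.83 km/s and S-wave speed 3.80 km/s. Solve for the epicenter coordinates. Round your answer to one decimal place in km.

Distance from S−P lag: d = Δt · v_P v_S / (v_P − v_S) = Δt · (6.83·3.80)/(6.83−3.80) ≈ 8.5657·Δt.
So d_BDM = 204.00, d_SAO = 214.55, d_TPNV = 70.35 km.
Circle about each station: (x − 114.4)² + (y − 138.9)² = 204.00²; (x + 3.4)² + (y − 194.6)² = 214.55²; (x + 27.6)² + (y − 49.3)² = 70.35².
Subtracting pairs of circle equations eliminates x²+y² and gives linear equations (the radical axes):
-235.6 x + 111.4 y = 1084.45
-284.0 x − 179.2 y = 7478.56
Solving the 2×2 system: x ≈ -13.9, y ≈ -19.7 km.
Check against BDM (with the unrounded x, y): √((x − 114.4)²+(y − 138.9)²) = 203.99 ≈ 204.00 km. ✓

x ≈ -13.9 km, y ≈ -19.7 km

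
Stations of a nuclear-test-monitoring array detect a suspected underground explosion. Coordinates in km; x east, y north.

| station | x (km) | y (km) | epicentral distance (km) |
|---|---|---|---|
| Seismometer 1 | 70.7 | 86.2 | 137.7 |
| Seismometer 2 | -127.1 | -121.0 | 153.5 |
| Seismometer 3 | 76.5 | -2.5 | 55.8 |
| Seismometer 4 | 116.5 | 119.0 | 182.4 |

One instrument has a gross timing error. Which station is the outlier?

Solve using three stations at a time. Using Seismometer 1, Seismometer 3, Seismometer 4 (subtract circle equations pairwise → linear system) gives (x, y) ≈ (46.2, -49.3).
Distances from that point to each station vs reported:
  Seismometer 1: calculated 137.7 vs reported 137.7 → residual 0.0 km
  Seismometer 2: calculated 187.5 vs reported 153.5 → residual 34.0 km
  Seismometer 3: calculated 55.8 vs reported 55.8 → residual 0.0 km
  Seismometer 4: calculated 182.4 vs reported 182.4 → residual 0.0 km
Seismometer 1, Seismometer 3, Seismometer 4 are mutually consistent (residuals ≈ 0); Seismometer 2 is off by 34.0 km.

Seismometer 2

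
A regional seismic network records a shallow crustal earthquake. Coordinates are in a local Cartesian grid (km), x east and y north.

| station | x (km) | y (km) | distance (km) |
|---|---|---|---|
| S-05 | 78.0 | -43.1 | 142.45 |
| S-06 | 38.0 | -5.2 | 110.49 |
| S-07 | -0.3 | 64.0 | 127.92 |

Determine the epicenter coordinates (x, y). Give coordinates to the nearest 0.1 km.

(-64.4, -46.7)

Circle about each station: (x − 78.0)² + (y + 43.1)² = 142.45²; (x − 38.0)² + (y + 5.2)² = 110.49²; (x + 0.3)² + (y − 64.0)² = 127.92².
Subtracting the S-05 equation from the S-06 and S-07 equations removes the quadratic terms:
-80.0 x + 75.8 y = 1613.39
-156.6 x + 214.2 y = 82.96
Solving the 2×2 system: x ≈ -64.4, y ≈ -46.7 km.
Check against S-05 (with the unrounded x, y): √((x − 78.0)²+(y + 43.1)²) = 142.48 ≈ 142.45 km. ✓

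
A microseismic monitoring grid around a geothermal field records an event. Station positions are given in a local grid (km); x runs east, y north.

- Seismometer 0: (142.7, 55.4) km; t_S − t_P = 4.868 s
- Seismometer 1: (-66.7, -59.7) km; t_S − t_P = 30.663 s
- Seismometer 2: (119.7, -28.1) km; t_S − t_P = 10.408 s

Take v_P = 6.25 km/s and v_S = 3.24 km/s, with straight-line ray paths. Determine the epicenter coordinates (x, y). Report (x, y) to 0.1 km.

(113.0, 41.6)

Distance from S−P lag: d = Δt · v_P v_S / (v_P − v_S) = Δt · (6.25·3.24)/(6.25−3.24) ≈ 6.7276·Δt.
So d_Seismometer 0 = 32.75, d_Seismometer 1 = 206.29, d_Seismometer 2 = 70.02 km.
Circle about each station: (x − 142.7)² + (y − 55.4)² = 32.75²; (x + 66.7)² + (y + 59.7)² = 206.29²; (x − 119.7)² + (y + 28.1)² = 70.02².
Subtracting pairs of circle equations eliminates x²+y² and gives linear equations (the radical axes):
-418.8 x − 230.2 y = -56902.47
-46.0 x − 167.0 y = -12144.99
Solving the 2×2 system: x ≈ 113.0, y ≈ 41.6 km.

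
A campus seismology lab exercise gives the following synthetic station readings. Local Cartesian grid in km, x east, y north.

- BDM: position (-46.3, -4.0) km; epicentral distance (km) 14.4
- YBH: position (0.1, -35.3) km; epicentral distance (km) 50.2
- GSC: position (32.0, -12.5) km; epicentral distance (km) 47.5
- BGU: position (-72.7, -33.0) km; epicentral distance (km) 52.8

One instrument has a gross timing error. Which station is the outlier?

Solve using three stations at a time. Using BDM, YBH, BGU (subtract circle equations pairwise → linear system) gives (x, y) ≈ (-33.3, 2.2).
Distances from that point to each station vs reported:
  BDM: calculated 14.4 vs reported 14.4 → residual 0.0 km
  YBH: calculated 50.2 vs reported 50.2 → residual 0.0 km
  GSC: calculated 66.9 vs reported 47.5 → residual 19.4 km
  BGU: calculated 52.8 vs reported 52.8 → residual 0.0 km
BDM, YBH, BGU are mutually consistent (residuals ≈ 0); GSC is off by 19.4 km.

GSC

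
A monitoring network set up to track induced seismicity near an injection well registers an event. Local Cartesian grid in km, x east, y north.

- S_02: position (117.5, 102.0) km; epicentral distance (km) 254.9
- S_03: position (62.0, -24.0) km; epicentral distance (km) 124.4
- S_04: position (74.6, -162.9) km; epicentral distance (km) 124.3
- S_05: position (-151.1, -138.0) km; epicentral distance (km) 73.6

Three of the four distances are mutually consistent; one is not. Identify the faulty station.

S_05

Solve using three stations at a time. Using S_02, S_03, S_04 (subtract circle equations pairwise → linear system) gives (x, y) ≈ (-34.2, -102.8).
Distances from that point to each station vs reported:
  S_02: calculated 254.9 vs reported 254.9 → residual 0.0 km
  S_03: calculated 124.4 vs reported 124.4 → residual 0.0 km
  S_04: calculated 124.3 vs reported 124.3 → residual 0.0 km
  S_05: calculated 122.1 vs reported 73.6 → residual 48.5 km
S_02, S_03, S_04 are mutually consistent (residuals ≈ 0); S_05 is off by 48.5 km.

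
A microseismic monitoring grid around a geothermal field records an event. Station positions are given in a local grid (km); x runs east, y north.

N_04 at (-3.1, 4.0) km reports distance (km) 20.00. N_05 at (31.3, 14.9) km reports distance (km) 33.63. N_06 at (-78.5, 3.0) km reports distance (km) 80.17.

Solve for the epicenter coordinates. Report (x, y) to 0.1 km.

-1.1 km east, 23.9 km north

Circle about each station: (x + 3.1)² + (y − 4.0)² = 20.00²; (x − 31.3)² + (y − 14.9)² = 33.63²; (x + 78.5)² + (y − 3.0)² = 80.17².
Subtracting pairs of circle equations eliminates x²+y² and gives linear equations (the radical axes):
68.8 x + 21.8 y = 445.11
-150.8 x − 2.0 y = 118.41
Solving the 2×2 system: x ≈ -1.1, y ≈ 23.9 km.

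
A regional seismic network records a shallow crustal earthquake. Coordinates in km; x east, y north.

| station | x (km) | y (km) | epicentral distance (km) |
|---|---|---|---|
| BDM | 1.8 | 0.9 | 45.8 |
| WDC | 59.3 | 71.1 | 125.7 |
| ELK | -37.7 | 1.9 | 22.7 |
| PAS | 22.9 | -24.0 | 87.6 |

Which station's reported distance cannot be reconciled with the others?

Solve using three stations at a time. Using WDC, ELK, PAS (subtract circle equations pairwise → linear system) gives (x, y) ≈ (-54.3, 17.3).
Distances from that point to each station vs reported:
  BDM: calculated 58.5 vs reported 45.8 → residual 12.7 km
  WDC: calculated 125.7 vs reported 125.7 → residual 0.0 km
  ELK: calculated 22.7 vs reported 22.7 → residual 0.0 km
  PAS: calculated 87.6 vs reported 87.6 → residual 0.0 km
WDC, ELK, PAS are mutually consistent (residuals ≈ 0); BDM is off by 12.7 km.

BDM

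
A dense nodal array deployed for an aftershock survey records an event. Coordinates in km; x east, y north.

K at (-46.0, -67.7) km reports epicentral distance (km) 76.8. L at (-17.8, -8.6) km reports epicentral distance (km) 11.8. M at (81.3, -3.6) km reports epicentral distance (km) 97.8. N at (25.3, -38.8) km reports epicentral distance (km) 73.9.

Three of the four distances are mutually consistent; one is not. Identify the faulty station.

Solve using three stations at a time. Using K, L, M (subtract circle equations pairwise → linear system) gives (x, y) ≈ (-16.3, 3.1).
Distances from that point to each station vs reported:
  K: calculated 76.8 vs reported 76.8 → residual 0.0 km
  L: calculated 11.8 vs reported 11.8 → residual 0.0 km
  M: calculated 97.8 vs reported 97.8 → residual 0.0 km
  N: calculated 59.0 vs reported 73.9 → residual 14.9 km
K, L, M are mutually consistent (residuals ≈ 0); N is off by 14.9 km.

N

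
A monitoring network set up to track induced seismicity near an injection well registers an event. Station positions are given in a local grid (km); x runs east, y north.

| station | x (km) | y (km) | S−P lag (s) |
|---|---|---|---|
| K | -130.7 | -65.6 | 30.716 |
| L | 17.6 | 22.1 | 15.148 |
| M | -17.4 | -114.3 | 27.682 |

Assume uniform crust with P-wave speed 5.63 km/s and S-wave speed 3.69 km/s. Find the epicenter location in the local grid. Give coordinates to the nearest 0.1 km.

Distance from S−P lag: d = Δt · v_P v_S / (v_P − v_S) = Δt · (5.63·3.69)/(5.63−3.69) ≈ 10.7086·Δt.
So d_K = 328.93, d_L = 162.21, d_M = 296.44 km.
Circle about each station: (x + 130.7)² + (y + 65.6)² = 328.93²; (x − 17.6)² + (y − 22.1)² = 162.21²; (x + 17.4)² + (y + 114.3)² = 296.44².
Subtracting the K equation from the L and M equations removes the quadratic terms:
296.6 x + 175.4 y = 61295.18
226.6 x − 97.4 y = 12299.67
Solving the 2×2 system: x ≈ 118.4, y ≈ 149.2 km.
Check against K (with the unrounded x, y): √((x + 130.7)²+(y + 65.6)²) = 328.95 ≈ 328.93 km. ✓

118.4 km east, 149.2 km north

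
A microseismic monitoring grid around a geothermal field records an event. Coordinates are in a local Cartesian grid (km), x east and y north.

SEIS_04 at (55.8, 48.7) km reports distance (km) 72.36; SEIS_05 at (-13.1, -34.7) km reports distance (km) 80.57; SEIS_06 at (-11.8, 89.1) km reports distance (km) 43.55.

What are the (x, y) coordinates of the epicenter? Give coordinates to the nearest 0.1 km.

x ≈ -16.5 km, y ≈ 45.8 km

Circle about each station: (x − 55.8)² + (y − 48.7)² = 72.36²; (x + 13.1)² + (y + 34.7)² = 80.57²; (x + 11.8)² + (y − 89.1)² = 43.55².
Subtracting the SEIS_04 equation from the SEIS_05 and SEIS_06 equations removes the quadratic terms:
-137.8 x − 166.8 y = -5365.19
-135.2 x + 80.8 y = 5932.09
Solving the 2×2 system: x ≈ -16.5, y ≈ 45.8 km.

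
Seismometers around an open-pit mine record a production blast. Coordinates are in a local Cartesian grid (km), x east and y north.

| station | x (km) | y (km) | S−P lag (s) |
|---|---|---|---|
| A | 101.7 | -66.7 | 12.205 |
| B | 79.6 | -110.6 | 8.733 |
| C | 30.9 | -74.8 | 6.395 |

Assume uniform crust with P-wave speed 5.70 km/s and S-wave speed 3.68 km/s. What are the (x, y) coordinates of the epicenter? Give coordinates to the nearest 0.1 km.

Distance from S−P lag: d = Δt · v_P v_S / (v_P − v_S) = Δt · (5.70·3.68)/(5.70−3.68) ≈ 10.3842·Δt.
So d_A = 126.74, d_B = 90.68, d_C = 66.41 km.
Circle about each station: (x − 101.7)² + (y + 66.7)² = 126.74²; (x − 79.6)² + (y + 110.6)² = 90.68²; (x − 30.9)² + (y + 74.8)² = 66.41².
Subtracting pairs of circle equations eliminates x²+y² and gives linear equations (the radical axes):
-44.2 x − 87.8 y = 11616.91
-141.6 x − 16.2 y = 3410.81
Solving the 2×2 system: x ≈ -9.5, y ≈ -127.5 km.

-9.5 km east, -127.5 km north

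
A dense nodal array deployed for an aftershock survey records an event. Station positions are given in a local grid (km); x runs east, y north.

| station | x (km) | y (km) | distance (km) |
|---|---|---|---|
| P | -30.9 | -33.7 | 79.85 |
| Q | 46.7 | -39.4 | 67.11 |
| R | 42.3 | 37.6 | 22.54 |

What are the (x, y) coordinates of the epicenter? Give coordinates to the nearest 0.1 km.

Circle about each station: (x + 30.9)² + (y + 33.7)² = 79.85²; (x − 46.7)² + (y + 39.4)² = 67.11²; (x − 42.3)² + (y − 37.6)² = 22.54².
Subtracting the P equation from the Q and R equations removes the quadratic terms:
155.2 x − 11.4 y = 3515.02
146.4 x + 142.6 y = 6980.52
Solving the 2×2 system: x ≈ 24.4, y ≈ 23.9 km.

24.4 km east, 23.9 km north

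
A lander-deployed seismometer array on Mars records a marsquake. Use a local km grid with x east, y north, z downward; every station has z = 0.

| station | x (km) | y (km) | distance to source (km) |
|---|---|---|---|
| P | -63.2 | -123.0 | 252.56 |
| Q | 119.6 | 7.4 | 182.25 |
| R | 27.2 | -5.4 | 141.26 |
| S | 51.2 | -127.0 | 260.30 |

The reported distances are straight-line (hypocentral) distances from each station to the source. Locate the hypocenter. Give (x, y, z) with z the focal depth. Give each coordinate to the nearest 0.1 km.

(-14.8, 119.7, 50.4)

Each station gives a sphere (x−x_i)² + (y−y_i)² + z² = d_i² (stations at z=0).
Subtracting the P sphere from Q and R: z² cancels, leaving linear equations in x and y:
365.6 x + 260.8 y = 25807.17
180.8 x + 235.2 y = 25477.93
Solving: x ≈ -14.800, y ≈ 119.702 km (keep extra digits for the depth step; rounded: -14.8, 119.7).
Then from the P sphere: z² = 252.56² − (x + 63.2)² − (y + 123.0)² with x = -14.800, y = 119.702, so z ≈ 50.396 ≈ 50.4 km.
Check against S (with the unrounded solution): distance 260.30 ≈ 260.30 km. ✓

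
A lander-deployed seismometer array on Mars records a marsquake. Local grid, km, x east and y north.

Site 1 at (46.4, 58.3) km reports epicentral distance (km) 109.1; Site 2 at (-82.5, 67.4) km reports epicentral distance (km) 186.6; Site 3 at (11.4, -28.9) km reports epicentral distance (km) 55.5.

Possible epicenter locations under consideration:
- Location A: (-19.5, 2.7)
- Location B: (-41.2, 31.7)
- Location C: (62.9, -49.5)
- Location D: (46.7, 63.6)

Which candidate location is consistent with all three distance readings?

For each candidate, compare |candidate − station| to the reported distance:
Location A: residuals Site 1 22.9, Site 2 96.3, Site 3 11.3 → max 96.3 km
Location B: residuals Site 1 17.6, Site 2 132.0, Site 3 24.7 → max 132.0 km
Location C: residuals Site 1 0.0, Site 2 0.0, Site 3 0.0 → max 0.0 km
Location D: residuals Site 1 103.8, Site 2 57.3, Site 3 43.5 → max 103.8 km
Only Location C has all residuals ≈ 0.

Location C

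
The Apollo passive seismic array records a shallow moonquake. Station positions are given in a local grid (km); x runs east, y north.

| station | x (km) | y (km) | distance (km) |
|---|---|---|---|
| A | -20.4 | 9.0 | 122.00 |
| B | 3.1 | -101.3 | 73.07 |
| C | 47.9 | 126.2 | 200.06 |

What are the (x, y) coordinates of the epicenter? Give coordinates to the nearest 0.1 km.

70.3 km east, -72.6 km north

Circle about each station: (x + 20.4)² + (y − 9.0)² = 122.00²; (x − 3.1)² + (y + 101.3)² = 73.07²; (x − 47.9)² + (y − 126.2)² = 200.06².
Subtracting the A equation from the B and C equations removes the quadratic terms:
47.0 x − 220.6 y = 19318.92
136.6 x + 234.4 y = -7416.31
Solving the 2×2 system: x ≈ 70.3, y ≈ -72.6 km.
Check against A (with the unrounded x, y): √((x + 20.4)²+(y − 9.0)²) = 121.99 ≈ 122.00 km. ✓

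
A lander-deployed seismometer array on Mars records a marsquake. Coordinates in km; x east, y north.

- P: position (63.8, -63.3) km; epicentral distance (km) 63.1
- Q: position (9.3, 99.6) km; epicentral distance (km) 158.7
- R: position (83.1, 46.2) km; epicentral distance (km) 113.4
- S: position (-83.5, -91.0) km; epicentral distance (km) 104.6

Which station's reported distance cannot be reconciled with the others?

Q

Solve using three stations at a time. Using P, R, S (subtract circle equations pairwise → linear system) gives (x, y) ≈ (6.3, -37.2).
Distances from that point to each station vs reported:
  P: calculated 63.2 vs reported 63.1 → residual 0.1 km
  Q: calculated 136.9 vs reported 158.7 → residual 21.8 km
  R: calculated 113.4 vs reported 113.4 → residual 0.0 km
  S: calculated 104.6 vs reported 104.6 → residual 0.0 km
P, R, S are mutually consistent (residuals ≈ 0); Q is off by 21.8 km.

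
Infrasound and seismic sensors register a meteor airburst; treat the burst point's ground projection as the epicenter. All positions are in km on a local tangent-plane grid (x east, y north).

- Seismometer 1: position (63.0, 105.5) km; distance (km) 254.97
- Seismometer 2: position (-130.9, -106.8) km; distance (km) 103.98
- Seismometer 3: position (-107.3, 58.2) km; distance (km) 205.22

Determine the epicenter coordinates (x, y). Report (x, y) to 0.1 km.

x ≈ -30.0 km, y ≈ -131.9 km

Circle about each station: (x − 63.0)² + (y − 105.5)² = 254.97²; (x + 130.9)² + (y + 106.8)² = 103.98²; (x + 107.3)² + (y − 58.2)² = 205.22².
Subtracting the Seismometer 1 equation from the Seismometer 2 and Seismometer 3 equations removes the quadratic terms:
-387.8 x − 424.6 y = 67639.66
-340.6 x − 94.6 y = 22695.73
Solving the 2×2 system: x ≈ -30.0, y ≈ -131.9 km.
Check against Seismometer 1 (with the unrounded x, y): √((x − 63.0)²+(y − 105.5)²) = 254.97 ≈ 254.97 km. ✓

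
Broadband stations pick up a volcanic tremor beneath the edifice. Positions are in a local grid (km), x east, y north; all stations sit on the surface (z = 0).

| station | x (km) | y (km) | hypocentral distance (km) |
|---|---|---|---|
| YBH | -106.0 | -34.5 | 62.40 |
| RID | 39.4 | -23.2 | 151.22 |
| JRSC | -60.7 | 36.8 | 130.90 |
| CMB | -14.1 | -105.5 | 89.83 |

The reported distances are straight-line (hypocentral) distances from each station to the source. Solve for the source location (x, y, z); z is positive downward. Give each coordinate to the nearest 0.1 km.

Each station gives a sphere (x−x_i)² + (y−y_i)² + z² = d_i² (stations at z=0).
Subtracting the YBH sphere from RID and JRSC: z² cancels, leaving linear equations in x and y:
290.8 x + 22.6 y = -29309.38
90.6 x + 142.6 y = -20628.57
Solving: x ≈ -94.197, y ≈ -84.813 km (keep extra digits for the depth step; rounded: -94.2, -84.8).
Then from the YBH sphere: z² = 62.40² − (x + 106.0)² − (y + 34.5)² with x = -94.197, y = -84.813, so z ≈ 34.972 ≈ 35.0 km.
Check against CMB (with the unrounded solution): distance 89.81 ≈ 89.83 km. ✓

(-94.2, -84.8, 35.0)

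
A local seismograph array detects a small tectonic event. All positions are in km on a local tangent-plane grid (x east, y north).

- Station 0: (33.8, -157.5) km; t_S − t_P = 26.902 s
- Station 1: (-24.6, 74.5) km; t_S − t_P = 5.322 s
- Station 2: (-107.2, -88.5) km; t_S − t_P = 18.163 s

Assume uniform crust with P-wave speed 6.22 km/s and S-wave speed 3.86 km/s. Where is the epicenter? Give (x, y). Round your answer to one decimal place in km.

Distance from S−P lag: d = Δt · v_P v_S / (v_P − v_S) = Δt · (6.22·3.86)/(6.22−3.86) ≈ 10.1734·Δt.
So d_Station 0 = 273.68, d_Station 1 = 54.14, d_Station 2 = 184.78 km.
Circle about each station: (x − 33.8)² + (y + 157.5)² = 273.68²; (x + 24.6)² + (y − 74.5)² = 54.14²; (x + 107.2)² + (y + 88.5)² = 184.78².
Subtracting pairs of circle equations eliminates x²+y² and gives linear equations (the radical axes):
-116.8 x + 464.0 y = 52176.32
-282.0 x + 138.0 y = 34132.49
Solving the 2×2 system: x ≈ -75.3, y ≈ 93.5 km.

x ≈ -75.3 km, y ≈ 93.5 km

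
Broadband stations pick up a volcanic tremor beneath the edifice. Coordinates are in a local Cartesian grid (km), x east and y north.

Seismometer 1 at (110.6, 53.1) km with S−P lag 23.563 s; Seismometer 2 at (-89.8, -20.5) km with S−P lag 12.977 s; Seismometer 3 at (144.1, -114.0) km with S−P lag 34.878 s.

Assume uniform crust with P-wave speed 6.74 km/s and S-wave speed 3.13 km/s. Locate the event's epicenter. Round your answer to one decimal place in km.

-19.4 km east, 7.7 km north

Distance from S−P lag: d = Δt · v_P v_S / (v_P − v_S) = Δt · (6.74·3.13)/(6.74−3.13) ≈ 5.8438·Δt.
So d_Seismometer 1 = 137.70, d_Seismometer 2 = 75.84, d_Seismometer 3 = 203.82 km.
Circle about each station: (x − 110.6)² + (y − 53.1)² = 137.70²; (x + 89.8)² + (y + 20.5)² = 75.84²; (x − 144.1)² + (y + 114.0)² = 203.82².
Subtracting pairs of circle equations eliminates x²+y² and gives linear equations (the radical axes):
-400.8 x − 147.2 y = 6641.90
67.0 x − 334.2 y = -3872.46
Solving the 2×2 system: x ≈ -19.4, y ≈ 7.7 km.
Check against Seismometer 1 (with the unrounded x, y): √((x − 110.6)²+(y − 53.1)²) = 137.70 ≈ 137.70 km. ✓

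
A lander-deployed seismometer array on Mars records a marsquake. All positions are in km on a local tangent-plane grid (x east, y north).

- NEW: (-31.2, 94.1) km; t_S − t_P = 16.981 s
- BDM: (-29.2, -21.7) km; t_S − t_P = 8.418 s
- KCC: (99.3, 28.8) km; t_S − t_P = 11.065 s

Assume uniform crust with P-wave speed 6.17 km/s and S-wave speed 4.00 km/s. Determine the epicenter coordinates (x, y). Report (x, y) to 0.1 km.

43.5 km east, -84.0 km north

Distance from S−P lag: d = Δt · v_P v_S / (v_P − v_S) = Δt · (6.17·4.00)/(6.17−4.00) ≈ 11.3733·Δt.
So d_NEW = 193.13, d_BDM = 95.74, d_KCC = 125.85 km.
Circle about each station: (x + 31.2)² + (y − 94.1)² = 193.13²; (x + 29.2)² + (y + 21.7)² = 95.74²; (x − 99.3)² + (y − 28.8)² = 125.85².
Subtracting the NEW equation from the BDM and KCC equations removes the quadratic terms:
4.0 x − 231.6 y = 19628.33
261.0 x − 130.6 y = 22322.65
Solving the 2×2 system: x ≈ 43.5, y ≈ -84.0 km.
Check against NEW (with the unrounded x, y): √((x + 31.2)²+(y − 94.1)²) = 193.13 ≈ 193.13 km. ✓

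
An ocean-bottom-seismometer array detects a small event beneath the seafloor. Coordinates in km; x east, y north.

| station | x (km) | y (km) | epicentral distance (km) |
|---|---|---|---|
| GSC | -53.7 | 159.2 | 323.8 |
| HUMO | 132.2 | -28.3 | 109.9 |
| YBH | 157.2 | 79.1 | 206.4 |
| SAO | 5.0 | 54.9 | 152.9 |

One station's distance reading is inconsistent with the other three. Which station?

Solve using three stations at a time. Using HUMO, YBH, SAO (subtract circle equations pairwise → linear system) gives (x, y) ≈ (43.4, -93.1).
Distances from that point to each station vs reported:
  GSC: calculated 270.4 vs reported 323.8 → residual 53.4 km
  HUMO: calculated 109.9 vs reported 109.9 → residual 0.0 km
  YBH: calculated 206.4 vs reported 206.4 → residual 0.0 km
  SAO: calculated 152.9 vs reported 152.9 → residual 0.0 km
HUMO, YBH, SAO are mutually consistent (residuals ≈ 0); GSC is off by 53.4 km.

GSC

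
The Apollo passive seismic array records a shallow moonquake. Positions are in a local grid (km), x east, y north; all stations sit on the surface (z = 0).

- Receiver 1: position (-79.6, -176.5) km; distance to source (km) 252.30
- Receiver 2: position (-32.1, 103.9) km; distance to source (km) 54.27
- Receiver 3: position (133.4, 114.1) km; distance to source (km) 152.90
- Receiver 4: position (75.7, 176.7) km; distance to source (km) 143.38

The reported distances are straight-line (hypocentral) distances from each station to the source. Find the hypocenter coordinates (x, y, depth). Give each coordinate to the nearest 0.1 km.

Each station gives a sphere (x−x_i)² + (y−y_i)² + z² = d_i² (stations at z=0).
Subtracting the Receiver 1 sphere from Receiver 2 and Receiver 3: z² cancels, leaving linear equations in x and y:
95.0 x + 560.8 y = 35047.27
426.0 x + 581.2 y = 33602.84
Solving: x ≈ -8.302, y ≈ 63.902 km (keep extra digits for the depth step; rounded: -8.3, 63.9).
Then from the Receiver 1 sphere: z² = 252.30² − (x + 79.6)² − (y + 176.5)² with x = -8.302, y = 63.902, so z ≈ 27.906 ≈ 27.9 km.

(-8.3, 63.9, 27.9)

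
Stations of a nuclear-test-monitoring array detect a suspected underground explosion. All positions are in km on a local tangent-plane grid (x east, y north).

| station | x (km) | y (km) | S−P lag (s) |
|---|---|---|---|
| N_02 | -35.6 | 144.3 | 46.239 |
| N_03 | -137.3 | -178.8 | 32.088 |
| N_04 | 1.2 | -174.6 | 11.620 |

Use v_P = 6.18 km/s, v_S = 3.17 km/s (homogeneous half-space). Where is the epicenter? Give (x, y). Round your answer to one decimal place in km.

Distance from S−P lag: d = Δt · v_P v_S / (v_P − v_S) = Δt · (6.18·3.17)/(6.18−3.17) ≈ 6.5085·Δt.
So d_N_02 = 300.95, d_N_03 = 208.84, d_N_04 = 75.63 km.
Circle about each station: (x + 35.6)² + (y − 144.3)² = 300.95²; (x + 137.3)² + (y + 178.8)² = 208.84²; (x − 1.2)² + (y + 174.6)² = 75.63².
Subtracting the N_02 equation from the N_03 and N_04 equations removes the quadratic terms:
-203.4 x − 646.2 y = 75687.64
73.6 x − 637.8 y = 93247.76
Solving the 2×2 system: x ≈ 67.6, y ≈ -138.4 km.
Check against N_02 (with the unrounded x, y): √((x + 35.6)²+(y − 144.3)²) = 300.95 ≈ 300.95 km. ✓

67.6 km east, -138.4 km north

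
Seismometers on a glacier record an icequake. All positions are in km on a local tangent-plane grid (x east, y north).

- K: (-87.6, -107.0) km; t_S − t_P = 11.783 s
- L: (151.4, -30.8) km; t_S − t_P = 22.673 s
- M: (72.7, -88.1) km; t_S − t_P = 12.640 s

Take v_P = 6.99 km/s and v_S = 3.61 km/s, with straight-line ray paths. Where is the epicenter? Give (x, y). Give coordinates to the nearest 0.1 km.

(-16.0, -55.9)

Distance from S−P lag: d = Δt · v_P v_S / (v_P − v_S) = Δt · (6.99·3.61)/(6.99−3.61) ≈ 7.4657·Δt.
So d_K = 87.97, d_L = 169.27, d_M = 94.37 km.
Circle about each station: (x + 87.6)² + (y + 107.0)² = 87.97²; (x − 151.4)² + (y + 30.8)² = 169.27²; (x − 72.7)² + (y + 88.1)² = 94.37².
Subtracting the K equation from the L and M equations removes the quadratic terms:
478.0 x + 152.4 y = -16165.77
320.6 x + 37.8 y = -7242.84
Solving the 2×2 system: x ≈ -16.0, y ≈ -55.9 km.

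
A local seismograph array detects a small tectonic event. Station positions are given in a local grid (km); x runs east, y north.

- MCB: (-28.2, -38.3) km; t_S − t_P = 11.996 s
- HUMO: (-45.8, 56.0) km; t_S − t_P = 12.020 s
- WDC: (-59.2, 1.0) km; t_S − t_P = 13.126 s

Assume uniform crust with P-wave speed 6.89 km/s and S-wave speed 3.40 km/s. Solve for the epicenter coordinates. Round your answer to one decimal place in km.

26.7 km east, 20.6 km north

Distance from S−P lag: d = Δt · v_P v_S / (v_P − v_S) = Δt · (6.89·3.40)/(6.89−3.40) ≈ 6.7123·Δt.
So d_MCB = 80.52, d_HUMO = 80.68, d_WDC = 88.11 km.
Circle about each station: (x + 28.2)² + (y + 38.3)² = 80.52²; (x + 45.8)² + (y − 56.0)² = 80.68²; (x + 59.2)² + (y − 1.0)² = 88.11².
Subtracting pairs of circle equations eliminates x²+y² and gives linear equations (the radical axes):
-35.2 x + 188.6 y = 2945.72
-62.0 x + 78.6 y = -36.39
Solving the 2×2 system: x ≈ 26.7, y ≈ 20.6 km.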